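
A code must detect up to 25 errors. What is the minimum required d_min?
Detecting e errors requires d_min ≥ e + 1 = 25 + 1 = 26.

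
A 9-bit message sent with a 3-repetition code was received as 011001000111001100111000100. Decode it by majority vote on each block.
Split into 3-bit blocks and majority-vote each:
  block 1 = 011: 2 ones, 1 zeros → 1
  block 2 = 001: 1 ones, 2 zeros → 0
  block 3 = 000: 0 ones, 3 zeros → 0
  block 4 = 111: 3 ones, 0 zeros → 1
  block 5 = 001: 1 ones, 2 zeros → 0
  block 6 = 100: 1 ones, 2 zeros → 0
  block 7 = 111: 3 ones, 0 zeros → 1
  block 8 = 000: 0 ones, 3 zeros → 0
  block 9 = 100: 1 ones, 2 zeros → 0
Decoded = 100100100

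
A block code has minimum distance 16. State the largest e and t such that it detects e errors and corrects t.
(a) Detection requires d_min ≥ e+1, so e ≤ d_min − 1 = 15.
(b) Correction requires d_min ≥ 2t+1, so t ≤ ⌊(d_min − 1)/2⌋ = ⌊15/2⌋ = 7.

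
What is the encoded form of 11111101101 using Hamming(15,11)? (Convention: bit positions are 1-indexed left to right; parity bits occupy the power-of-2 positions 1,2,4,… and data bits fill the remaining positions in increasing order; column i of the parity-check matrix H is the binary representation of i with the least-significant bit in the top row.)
Codeword c = d · G (mod 2), d = 11111101101:
  c[0] = d·G[:,0] = (11111101101)·(11011010101) mod 2 = 1+1+0+1+1+0+0+0+1+0+1 mod 2 = 0
  c[1] = d·G[:,1] = (11111101101)·(10110110011) mod 2 = 1+0+1+1+0+1+0+0+0+0+1 mod 2 = 1
  c[2] = d·G[:,2] = (11111101101)·(10000000000) mod 2 = 1+0+0+0+0+0+0+0+0+0+0 mod 2 = 1
  c[3] = d·G[:,3] = (11111101101)·(01110001111) mod 2 = 0+1+1+1+0+0+0+1+1+0+1 mod 2 = 0
  c[4] = d·G[:,4] = (11111101101)·(01000000000) mod 2 = 0+1+0+0+0+0+0+0+0+0+0 mod 2 = 1
  c[5] = d·G[:,5] = (11111101101)·(00100000000) mod 2 = 0+0+1+0+0+0+0+0+0+0+0 mod 2 = 1
  c[6] = d·G[:,6] = (11111101101)·(00010000000) mod 2 = 0+0+0+1+0+0+0+0+0+0+0 mod 2 = 1
  c[7] = d·G[:,7] = (11111101101)·(00001111111) mod 2 = 0+0+0+0+1+1+0+1+1+0+1 mod 2 = 1
  c[8] = d·G[:,8] = (11111101101)·(00001000000) mod 2 = 0+0+0+0+1+0+0+0+0+0+0 mod 2 = 1
  c[9] = d·G[:,9] = (11111101101)·(00000100000) mod 2 = 0+0+0+0+0+1+0+0+0+0+0 mod 2 = 1
  c[10] = d·G[:,10] = (11111101101)·(00000010000) mod 2 = 0+0+0+0+0+0+0+0+0+0+0 mod 2 = 0
  c[11] = d·G[:,11] = (11111101101)·(00000001000) mod 2 = 0+0+0+0+0+0+0+1+0+0+0 mod 2 = 1
  c[12] = d·G[:,12] = (11111101101)·(00000000100) mod 2 = 0+0+0+0+0+0+0+0+1+0+0 mod 2 = 1
  c[13] = d·G[:,13] = (11111101101)·(00000000010) mod 2 = 0+0+0+0+0+0+0+0+0+0+0 mod 2 = 0
  c[14] = d·G[:,14] = (11111101101)·(00000000001) mod 2 = 0+0+0+0+0+0+0+0+0+0+1 mod 2 = 1
Codeword = 011011111101101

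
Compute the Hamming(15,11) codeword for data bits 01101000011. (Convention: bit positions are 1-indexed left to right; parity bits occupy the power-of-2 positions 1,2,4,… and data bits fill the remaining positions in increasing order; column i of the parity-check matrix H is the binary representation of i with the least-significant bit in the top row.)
Codeword c = d · G (mod 2), d = 01101000011:
  c[0] = d·G[:,0] = (01101000011)·(11011010101) mod 2 = 0+1+0+0+1+0+0+0+0+0+1 mod 2 = 1
  c[1] = d·G[:,1] = (01101000011)·(10110110011) mod 2 = 0+0+1+0+0+0+0+0+0+1+1 mod 2 = 1
  c[2] = d·G[:,2] = (01101000011)·(10000000000) mod 2 = 0+0+0+0+0+0+0+0+0+0+0 mod 2 = 0
  c[3] = d·G[:,3] = (01101000011)·(01110001111) mod 2 = 0+1+1+0+0+0+0+0+0+1+1 mod 2 = 0
  c[4] = d·G[:,4] = (01101000011)·(01000000000) mod 2 = 0+1+0+0+0+0+0+0+0+0+0 mod 2 = 1
  c[5] = d·G[:,5] = (01101000011)·(00100000000) mod 2 = 0+0+1+0+0+0+0+0+0+0+0 mod 2 = 1
  c[6] = d·G[:,6] = (01101000011)·(00010000000) mod 2 = 0+0+0+0+0+0+0+0+0+0+0 mod 2 = 0
  c[7] = d·G[:,7] = (01101000011)·(00001111111) mod 2 = 0+0+0+0+1+0+0+0+0+1+1 mod 2 = 1
  c[8] = d·G[:,8] = (01101000011)·(00001000000) mod 2 = 0+0+0+0+1+0+0+0+0+0+0 mod 2 = 1
  c[9] = d·G[:,9] = (01101000011)·(00000100000) mod 2 = 0+0+0+0+0+0+0+0+0+0+0 mod 2 = 0
  c[10] = d·G[:,10] = (01101000011)·(00000010000) mod 2 = 0+0+0+0+0+0+0+0+0+0+0 mod 2 = 0
  c[11] = d·G[:,11] = (01101000011)·(00000001000) mod 2 = 0+0+0+0+0+0+0+0+0+0+0 mod 2 = 0
  c[12] = d·G[:,12] = (01101000011)·(00000000100) mod 2 = 0+0+0+0+0+0+0+0+0+0+0 mod 2 = 0
  c[13] = d·G[:,13] = (01101000011)·(00000000010) mod 2 = 0+0+0+0+0+0+0+0+0+1+0 mod 2 = 1
  c[14] = d·G[:,14] = (01101000011)·(00000000001) mod 2 = 0+0+0+0+0+0+0+0+0+0+1 mod 2 = 1
Codeword = 110011011000011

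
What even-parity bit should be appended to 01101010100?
Sum of data bits: 0+1+1+0+1+0+1+0+1+0+0 = 5.
5 mod 2 = 1, so parity bit = 1.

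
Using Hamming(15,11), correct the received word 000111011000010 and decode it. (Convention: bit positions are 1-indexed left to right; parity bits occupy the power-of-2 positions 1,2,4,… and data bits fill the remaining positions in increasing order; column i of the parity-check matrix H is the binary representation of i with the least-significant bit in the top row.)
Syndrome s = H · r^T (mod 2), r = 000111011000010:
  s[0] = (101010101010101)·(000111011000010) mod 2 = 0+0+0+0+1+0+0+0+1+0+0+0+0+0+0 mod 2 = 0
  s[1] = (011001100110011)·(000111011000010) mod 2 = 0+0+0+0+0+1+0+0+0+0+0+0+0+1+0 mod 2 = 0
  s[2] = (000111100001111)·(000111011000010) mod 2 = 0+0+0+1+1+1+0+0+0+0+0+0+0+1+0 mod 2 = 0
  s[3] = (000000011111111)·(000111011000010) mod 2 = 0+0+0+0+0+0+0+1+1+0+0+0+0+1+0 mod 2 = 1
Syndrome = 0001
Column 8 of H equals this syndrome → error at bit 8 (1-indexed).
Flip bit 8: 000111011000010 → 000111001000010
Extract data bits at positions {3,5,6,7,9,10,11,12,13,14,15}: 01101000010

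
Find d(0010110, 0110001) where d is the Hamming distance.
XOR = 0100111, count of 1s = 4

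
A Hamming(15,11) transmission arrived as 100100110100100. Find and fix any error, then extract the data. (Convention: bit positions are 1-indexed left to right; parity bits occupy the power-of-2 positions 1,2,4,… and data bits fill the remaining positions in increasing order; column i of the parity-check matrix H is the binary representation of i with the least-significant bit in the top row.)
Syndrome s = H · r^T (mod 2), r = 100100110100100:
  s[0] = (101010101010101)·(100100110100100) mod 2 = 1+0+0+0+0+0+1+0+0+0+0+0+1+0+0 mod 2 = 1
  s[1] = (011001100110011)·(100100110100100) mod 2 = 0+0+0+0+0+0+1+0+0+1+0+0+0+0+0 mod 2 = 0
  s[2] = (000111100001111)·(100100110100100) mod 2 = 0+0+0+1+0+0+1+0+0+0+0+0+1+0+0 mod 2 = 1
  s[3] = (000000011111111)·(100100110100100) mod 2 = 0+0+0+0+0+0+0+1+0+1+0+0+1+0+0 mod 2 = 1
Syndrome = 1011
Column 13 of H equals this syndrome → error at bit 13 (1-indexed).
Flip bit 13: 100100110100100 → 100100110100000
Extract data bits at positions {3,5,6,7,9,10,11,12,13,14,15}: 00010100000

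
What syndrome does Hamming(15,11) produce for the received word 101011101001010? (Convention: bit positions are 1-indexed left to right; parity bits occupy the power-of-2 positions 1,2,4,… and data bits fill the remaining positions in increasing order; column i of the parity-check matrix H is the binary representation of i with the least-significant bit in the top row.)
Syndrome s = H · r^T (mod 2), r = 101011101001010:
  s[0] = (101010101010101)·(101011101001010) mod 2 = 1+0+1+0+1+0+1+0+1+0+0+0+0+0+0 mod 2 = 1
  s[1] = (011001100110011)·(101011101001010) mod 2 = 0+0+1+0+0+1+1+0+0+0+0+0+0+1+0 mod 2 = 0
  s[2] = (000111100001111)·(101011101001010) mod 2 = 0+0+0+0+1+1+1+0+0+0+0+1+0+1+0 mod 2 = 1
  s[3] = (000000011111111)·(101011101001010) mod 2 = 0+0+0+0+0+0+0+0+1+0+0+1+0+1+0 mod 2 = 1
Syndrome = 1011
Non-zero syndrome: error at position 13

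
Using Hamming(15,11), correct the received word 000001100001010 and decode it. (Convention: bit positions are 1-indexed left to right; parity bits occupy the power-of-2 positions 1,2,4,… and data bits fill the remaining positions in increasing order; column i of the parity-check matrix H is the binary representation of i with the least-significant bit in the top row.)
Syndrome s = H · r^T (mod 2), r = 000001100001010:
  s[0] = (101010101010101)·(000001100001010) mod 2 = 0+0+0+0+0+0+1+0+0+0+0+0+0+0+0 mod 2 = 1
  s[1] = (011001100110011)·(000001100001010) mod 2 = 0+0+0+0+0+1+1+0+0+0+0+0+0+1+0 mod 2 = 1
  s[2] = (000111100001111)·(000001100001010) mod 2 = 0+0+0+0+0+1+1+0+0+0+0+1+0+1+0 mod 2 = 0
  s[3] = (000000011111111)·(000001100001010) mod 2 = 0+0+0+0+0+0+0+0+0+0+0+1+0+1+0 mod 2 = 0
Syndrome = 1100
Column 3 of H equals this syndrome → error at bit 3 (1-indexed).
Flip bit 3: 000001100001010 → 001001100001010
Extract data bits at positions {3,5,6,7,9,10,11,12,13,14,15}: 10110001010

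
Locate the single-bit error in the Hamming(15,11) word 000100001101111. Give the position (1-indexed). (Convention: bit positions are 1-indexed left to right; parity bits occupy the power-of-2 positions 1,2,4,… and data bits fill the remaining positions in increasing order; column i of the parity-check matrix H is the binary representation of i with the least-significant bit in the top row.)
Syndrome s = H · r^T (mod 2), r = 000100001101111:
  s[0] = (101010101010101)·(000100001101111) mod 2 = 0+0+0+0+0+0+0+0+1+0+0+0+1+0+1 mod 2 = 1
  s[1] = (011001100110011)·(000100001101111) mod 2 = 0+0+0+0+0+0+0+0+0+1+0+0+0+1+1 mod 2 = 1
  s[2] = (000111100001111)·(000100001101111) mod 2 = 0+0+0+1+0+0+0+0+0+0+0+1+1+1+1 mod 2 = 1
  s[3] = (000000011111111)·(000100001101111) mod 2 = 0+0+0+0+0+0+0+0+1+1+0+1+1+1+1 mod 2 = 0
Syndrome = 1110
Column i of H is the binary representation of i, so the syndrome is the binary index of the flipped bit.
Read s = 1110 with s[0] as LSB: 1·2^0 + 1·2^1 + 1·2^2 + 0·2^3 = 7.
Error is at bit position 7.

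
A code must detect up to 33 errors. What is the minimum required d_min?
Detecting e errors requires d_min ≥ e + 1 = 33 + 1 = 34.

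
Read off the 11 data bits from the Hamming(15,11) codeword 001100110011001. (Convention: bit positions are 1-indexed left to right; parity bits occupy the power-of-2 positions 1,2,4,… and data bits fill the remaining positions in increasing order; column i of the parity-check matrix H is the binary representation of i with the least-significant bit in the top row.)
Parity bits occupy power-of-2 positions; data bits are at positions {3,5,6,7,9,10,11,12,13,14,15} (1-indexed).
Extract: c[3]=1 c[5]=0 c[6]=0 c[7]=1 c[9]=0 c[10]=0 c[11]=1 c[12]=1 c[13]=0 c[14]=0 c[15]=1
Data = 10010011001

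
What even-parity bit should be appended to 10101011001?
Sum of data bits: 1+0+1+0+1+0+1+1+0+0+1 = 6.
6 mod 2 = 0, so parity bit = 0.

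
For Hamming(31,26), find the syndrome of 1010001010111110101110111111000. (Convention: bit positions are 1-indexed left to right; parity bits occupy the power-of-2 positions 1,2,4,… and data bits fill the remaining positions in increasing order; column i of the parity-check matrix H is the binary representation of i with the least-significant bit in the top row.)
Syndrome s = H · r^T (mod 2), r = 1010001010111110101110111111000:
  s[0] = (1010101010101010101010101010101)·(1010001010111110101110111111000) mod 2 = 1+0+1+0+0+0+1+0+1+0+1+0+1+0+1+0+1+0+1+0+1+0+1+0+1+0+1+0+0+0+0 mod 2 = 1
  s[1] = (0110011001100110011001100110011)·(1010001010111110101110111111000) mod 2 = 0+0+1+0+0+0+1+0+0+0+1+0+0+1+1+0+0+0+1+0+0+0+1+0+0+1+1+0+0+0+0 mod 2 = 1
  s[2] = (0001111000011110000111100001111)·(1010001010111110101110111111000) mod 2 = 0+0+0+0+0+0+1+0+0+0+0+1+1+1+1+0+0+0+0+1+1+0+1+0+0+0+0+1+0+0+0 mod 2 = 1
  s[3] = (0000000111111110000000011111111)·(1010001010111110101110111111000) mod 2 = 0+0+0+0+0+0+0+0+1+0+1+1+1+1+1+0+0+0+0+0+0+0+0+1+1+1+1+1+0+0+0 mod 2 = 1
  s[4] = (0000000000000001111111111111111)·(1010001010111110101110111111000) mod 2 = 0+0+0+0+0+0+0+0+0+0+0+0+0+0+0+0+1+0+1+1+1+0+1+1+1+1+1+1+0+0+0 mod 2 = 0
Syndrome = 11110
Non-zero syndrome: error at position 15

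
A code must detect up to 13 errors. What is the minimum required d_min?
Detecting e errors requires d_min ≥ e + 1 = 13 + 1 = 14.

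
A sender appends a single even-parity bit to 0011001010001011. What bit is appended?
Sum of data bits: 0+0+1+1+0+0+1+0+1+0+0+0+1+0+1+1 = 7.
7 mod 2 = 1, so parity bit = 1.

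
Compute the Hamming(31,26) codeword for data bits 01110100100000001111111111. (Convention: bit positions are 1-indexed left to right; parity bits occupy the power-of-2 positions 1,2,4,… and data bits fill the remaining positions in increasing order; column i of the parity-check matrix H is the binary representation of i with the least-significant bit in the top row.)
Codeword c = d · G (mod 2), d = 01110100100000001111111111:
  c[0] = d·G[:,0] = (01110100100000001111111111)·(11011010101101010101010101) mod 2 = 0+1+0+1+0+0+0+0+1+0+0+0+0+0+0+0+0+1+0+1+0+1+0+1+0+1 mod 2 = 0
  c[1] = d·G[:,1] = (01110100100000001111111111)·(10110110011011001100110011) mod 2 = 0+0+1+1+0+1+0+0+0+0+0+0+0+0+0+0+1+1+0+0+1+1+0+0+1+1 mod 2 = 1
  c[2] = d·G[:,2] = (01110100100000001111111111)·(10000000000000000000000000) mod 2 = 0+0+0+0+0+0+0+0+0+0+0+0+0+0+0+0+0+0+0+0+0+0+0+0+0+0 mod 2 = 0
  c[3] = d·G[:,3] = (01110100100000001111111111)·(01110001111000111100001111) mod 2 = 0+1+1+1+0+0+0+0+1+0+0+0+0+0+0+0+1+1+0+0+0+0+1+1+1+1 mod 2 = 0
  c[4] = d·G[:,4] = (01110100100000001111111111)·(01000000000000000000000000) mod 2 = 0+1+0+0+0+0+0+0+0+0+0+0+0+0+0+0+0+0+0+0+0+0+0+0+0+0 mod 2 = 1
  c[5] = d·G[:,5] = (01110100100000001111111111)·(00100000000000000000000000) mod 2 = 0+0+1+0+0+0+0+0+0+0+0+0+0+0+0+0+0+0+0+0+0+0+0+0+0+0 mod 2 = 1
  c[6] = d·G[:,6] = (01110100100000001111111111)·(00010000000000000000000000) mod 2 = 0+0+0+1+0+0+0+0+0+0+0+0+0+0+0+0+0+0+0+0+0+0+0+0+0+0 mod 2 = 1
  c[7] = d·G[:,7] = (01110100100000001111111111)·(00001111111000000011111111) mod 2 = 0+0+0+0+0+1+0+0+1+0+0+0+0+0+0+0+0+0+1+1+1+1+1+1+1+1 mod 2 = 0
  c[8] = d·G[:,8] = (01110100100000001111111111)·(00001000000000000000000000) mod 2 = 0+0+0+0+0+0+0+0+0+0+0+0+0+0+0+0+0+0+0+0+0+0+0+0+0+0 mod 2 = 0
  c[9] = d·G[:,9] = (01110100100000001111111111)·(00000100000000000000000000) mod 2 = 0+0+0+0+0+1+0+0+0+0+0+0+0+0+0+0+0+0+0+0+0+0+0+0+0+0 mod 2 = 1
  c[10] = d·G[:,10] = (01110100100000001111111111)·(00000010000000000000000000) mod 2 = 0+0+0+0+0+0+0+0+0+0+0+0+0+0+0+0+0+0+0+0+0+0+0+0+0+0 mod 2 = 0
  c[11] = d·G[:,11] = (01110100100000001111111111)·(00000001000000000000000000) mod 2 = 0+0+0+0+0+0+0+0+0+0+0+0+0+0+0+0+0+0+0+0+0+0+0+0+0+0 mod 2 = 0
  c[12] = d·G[:,12] = (01110100100000001111111111)·(00000000100000000000000000) mod 2 = 0+0+0+0+0+0+0+0+1+0+0+0+0+0+0+0+0+0+0+0+0+0+0+0+0+0 mod 2 = 1
  c[13] = d·G[:,13] = (01110100100000001111111111)·(00000000010000000000000000) mod 2 = 0+0+0+0+0+0+0+0+0+0+0+0+0+0+0+0+0+0+0+0+0+0+0+0+0+0 mod 2 = 0
  c[14] = d·G[:,14] = (01110100100000001111111111)·(00000000001000000000000000) mod 2 = 0+0+0+0+0+0+0+0+0+0+0+0+0+0+0+0+0+0+0+0+0+0+0+0+0+0 mod 2 = 0
  c[15] = d·G[:,15] = (01110100100000001111111111)·(00000000000111111111111111) mod 2 = 0+0+0+0+0+0+0+0+0+0+0+0+0+0+0+0+1+1+1+1+1+1+1+1+1+1 mod 2 = 0
  c[16] = d·G[:,16] = (01110100100000001111111111)·(00000000000100000000000000) mod 2 = 0+0+0+0+0+0+0+0+0+0+0+0+0+0+0+0+0+0+0+0+0+0+0+0+0+0 mod 2 = 0
  c[17] = d·G[:,17] = (01110100100000001111111111)·(00000000000010000000000000) mod 2 = 0+0+0+0+0+0+0+0+0+0+0+0+0+0+0+0+0+0+0+0+0+0+0+0+0+0 mod 2 = 0
  c[18] = d·G[:,18] = (01110100100000001111111111)·(00000000000001000000000000) mod 2 = 0+0+0+0+0+0+0+0+0+0+0+0+0+0+0+0+0+0+0+0+0+0+0+0+0+0 mod 2 = 0
  c[19] = d·G[:,19] = (01110100100000001111111111)·(00000000000000100000000000) mod 2 = 0+0+0+0+0+0+0+0+0+0+0+0+0+0+0+0+0+0+0+0+0+0+0+0+0+0 mod 2 = 0
  c[20] = d·G[:,20] = (01110100100000001111111111)·(00000000000000010000000000) mod 2 = 0+0+0+0+0+0+0+0+0+0+0+0+0+0+0+0+0+0+0+0+0+0+0+0+0+0 mod 2 = 0
  c[21] = d·G[:,21] = (01110100100000001111111111)·(00000000000000001000000000) mod 2 = 0+0+0+0+0+0+0+0+0+0+0+0+0+0+0+0+1+0+0+0+0+0+0+0+0+0 mod 2 = 1
  c[22] = d·G[:,22] = (01110100100000001111111111)·(00000000000000000100000000) mod 2 = 0+0+0+0+0+0+0+0+0+0+0+0+0+0+0+0+0+1+0+0+0+0+0+0+0+0 mod 2 = 1
  c[23] = d·G[:,23] = (01110100100000001111111111)·(00000000000000000010000000) mod 2 = 0+0+0+0+0+0+0+0+0+0+0+0+0+0+0+0+0+0+1+0+0+0+0+0+0+0 mod 2 = 1
  c[24] = d·G[:,24] = (01110100100000001111111111)·(00000000000000000001000000) mod 2 = 0+0+0+0+0+0+0+0+0+0+0+0+0+0+0+0+0+0+0+1+0+0+0+0+0+0 mod 2 = 1
  c[25] = d·G[:,25] = (01110100100000001111111111)·(00000000000000000000100000) mod 2 = 0+0+0+0+0+0+0+0+0+0+0+0+0+0+0+0+0+0+0+0+1+0+0+0+0+0 mod 2 = 1
  c[26] = d·G[:,26] = (01110100100000001111111111)·(00000000000000000000010000) mod 2 = 0+0+0+0+0+0+0+0+0+0+0+0+0+0+0+0+0+0+0+0+0+1+0+0+0+0 mod 2 = 1
  c[27] = d·G[:,27] = (01110100100000001111111111)·(00000000000000000000001000) mod 2 = 0+0+0+0+0+0+0+0+0+0+0+0+0+0+0+0+0+0+0+0+0+0+1+0+0+0 mod 2 = 1
  c[28] = d·G[:,28] = (01110100100000001111111111)·(00000000000000000000000100) mod 2 = 0+0+0+0+0+0+0+0+0+0+0+0+0+0+0+0+0+0+0+0+0+0+0+1+0+0 mod 2 = 1
  c[29] = d·G[:,29] = (01110100100000001111111111)·(00000000000000000000000010) mod 2 = 0+0+0+0+0+0+0+0+0+0+0+0+0+0+0+0+0+0+0+0+0+0+0+0+1+0 mod 2 = 1
  c[30] = d·G[:,30] = (01110100100000001111111111)·(00000000000000000000000001) mod 2 = 0+0+0+0+0+0+0+0+0+0+0+0+0+0+0+0+0+0+0+0+0+0+0+0+0+1 mod 2 = 1
Codeword = 0100111001001000000001111111111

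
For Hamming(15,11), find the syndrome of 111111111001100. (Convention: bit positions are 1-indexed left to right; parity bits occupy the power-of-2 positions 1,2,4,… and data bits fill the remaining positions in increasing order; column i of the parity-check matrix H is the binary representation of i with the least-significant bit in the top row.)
Syndrome s = H · r^T (mod 2), r = 111111111001100:
  s[0] = (101010101010101)·(111111111001100) mod 2 = 1+0+1+0+1+0+1+0+1+0+0+0+1+0+0 mod 2 = 0
  s[1] = (011001100110011)·(111111111001100) mod 2 = 0+1+1+0+0+1+1+0+0+0+0+0+0+0+0 mod 2 = 0
  s[2] = (000111100001111)·(111111111001100) mod 2 = 0+0+0+1+1+1+1+0+0+0+0+1+1+0+0 mod 2 = 0
  s[3] = (000000011111111)·(111111111001100) mod 2 = 0+0+0+0+0+0+0+1+1+0+0+1+1+0+0 mod 2 = 0
Syndrome = 0000
s = 0: no error detected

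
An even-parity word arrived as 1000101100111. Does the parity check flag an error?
Sum of received bits: 1+0+0+0+1+0+1+1+0+0+1+1+1 = 7; 7 mod 2 = 1. Result is 1 ≠ 0 → error detected.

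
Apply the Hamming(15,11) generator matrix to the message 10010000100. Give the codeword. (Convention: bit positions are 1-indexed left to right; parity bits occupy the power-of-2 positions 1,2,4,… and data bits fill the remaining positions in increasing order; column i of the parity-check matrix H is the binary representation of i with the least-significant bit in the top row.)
Codeword c = d · G (mod 2), d = 10010000100:
  c[0] = d·G[:,0] = (10010000100)·(11011010101) mod 2 = 1+0+0+1+0+0+0+0+1+0+0 mod 2 = 1
  c[1] = d·G[:,1] = (10010000100)·(10110110011) mod 2 = 1+0+0+1+0+0+0+0+0+0+0 mod 2 = 0
  c[2] = d·G[:,2] = (10010000100)·(10000000000) mod 2 = 1+0+0+0+0+0+0+0+0+0+0 mod 2 = 1
  c[3] = d·G[:,3] = (10010000100)·(01110001111) mod 2 = 0+0+0+1+0+0+0+0+1+0+0 mod 2 = 0
  c[4] = d·G[:,4] = (10010000100)·(01000000000) mod 2 = 0+0+0+0+0+0+0+0+0+0+0 mod 2 = 0
  c[5] = d·G[:,5] = (10010000100)·(00100000000) mod 2 = 0+0+0+0+0+0+0+0+0+0+0 mod 2 = 0
  c[6] = d·G[:,6] = (10010000100)·(00010000000) mod 2 = 0+0+0+1+0+0+0+0+0+0+0 mod 2 = 1
  c[7] = d·G[:,7] = (10010000100)·(00001111111) mod 2 = 0+0+0+0+0+0+0+0+1+0+0 mod 2 = 1
  c[8] = d·G[:,8] = (10010000100)·(00001000000) mod 2 = 0+0+0+0+0+0+0+0+0+0+0 mod 2 = 0
  c[9] = d·G[:,9] = (10010000100)·(00000100000) mod 2 = 0+0+0+0+0+0+0+0+0+0+0 mod 2 = 0
  c[10] = d·G[:,10] = (10010000100)·(00000010000) mod 2 = 0+0+0+0+0+0+0+0+0+0+0 mod 2 = 0
  c[11] = d·G[:,11] = (10010000100)·(00000001000) mod 2 = 0+0+0+0+0+0+0+0+0+0+0 mod 2 = 0
  c[12] = d·G[:,12] = (10010000100)·(00000000100) mod 2 = 0+0+0+0+0+0+0+0+1+0+0 mod 2 = 1
  c[13] = d·G[:,13] = (10010000100)·(00000000010) mod 2 = 0+0+0+0+0+0+0+0+0+0+0 mod 2 = 0
  c[14] = d·G[:,14] = (10010000100)·(00000000001) mod 2 = 0+0+0+0+0+0+0+0+0+0+0 mod 2 = 0
Codeword = 101000110000100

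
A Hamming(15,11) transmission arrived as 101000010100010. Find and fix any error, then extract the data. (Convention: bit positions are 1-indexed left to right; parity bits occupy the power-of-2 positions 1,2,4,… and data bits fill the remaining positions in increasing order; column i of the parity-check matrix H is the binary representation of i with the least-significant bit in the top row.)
Syndrome s = H · r^T (mod 2), r = 101000010100010:
  s[0] = (101010101010101)·(101000010100010) mod 2 = 1+0+1+0+0+0+0+0+0+0+0+0+0+0+0 mod 2 = 0
  s[1] = (011001100110011)·(101000010100010) mod 2 = 0+0+1+0+0+0+0+0+0+1+0+0+0+1+0 mod 2 = 1
  s[2] = (000111100001111)·(101000010100010) mod 2 = 0+0+0+0+0+0+0+0+0+0+0+0+0+1+0 mod 2 = 1
  s[3] = (000000011111111)·(101000010100010) mod 2 = 0+0+0+0+0+0+0+1+0+1+0+0+0+1+0 mod 2 = 1
Syndrome = 0111
Column 14 of H equals this syndrome → error at bit 14 (1-indexed).
Flip bit 14: 101000010100010 → 101000010100000
Extract data bits at positions {3,5,6,7,9,10,11,12,13,14,15}: 10000100000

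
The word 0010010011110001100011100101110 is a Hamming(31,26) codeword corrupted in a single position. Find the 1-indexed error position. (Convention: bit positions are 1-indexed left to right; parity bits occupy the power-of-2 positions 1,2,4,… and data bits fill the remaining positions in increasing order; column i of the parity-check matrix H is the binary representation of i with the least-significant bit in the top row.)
Syndrome s = H · r^T (mod 2), r = 0010010011110001100011100101110:
  s[0] = (1010101010101010101010101010101)·(0010010011110001100011100101110) mod 2 = 0+0+1+0+0+0+0+0+1+0+1+0+0+0+0+0+1+0+0+0+1+0+1+0+0+0+0+0+1+0+0 mod 2 = 1
  s[1] = (0110011001100110011001100110011)·(0010010011110001100011100101110) mod 2 = 0+0+1+0+0+1+0+0+0+1+1+0+0+0+0+0+0+0+0+0+0+1+1+0+0+1+0+0+0+1+0 mod 2 = 0
  s[2] = (0001111000011110000111100001111)·(0010010011110001100011100101110) mod 2 = 0+0+0+0+0+1+0+0+0+0+0+1+0+0+0+0+0+0+0+0+1+1+1+0+0+0+0+1+1+1+0 mod 2 = 0
  s[3] = (0000000111111110000000011111111)·(0010010011110001100011100101110) mod 2 = 0+0+0+0+0+0+0+0+1+1+1+1+0+0+0+0+0+0+0+0+0+0+0+0+0+1+0+1+1+1+0 mod 2 = 0
  s[4] = (0000000000000001111111111111111)·(0010010011110001100011100101110) mod 2 = 0+0+0+0+0+0+0+0+0+0+0+0+0+0+0+1+1+0+0+0+1+1+1+0+0+1+0+1+1+1+0 mod 2 = 1
Syndrome = 10001
Column i of H is the binary representation of i, so the syndrome is the binary index of the flipped bit.
Read s = 10001 with s[0] as LSB: 1·2^0 + 0·2^1 + 0·2^2 + 0·2^3 + 1·2^4 = 17.
Error is at bit position 17.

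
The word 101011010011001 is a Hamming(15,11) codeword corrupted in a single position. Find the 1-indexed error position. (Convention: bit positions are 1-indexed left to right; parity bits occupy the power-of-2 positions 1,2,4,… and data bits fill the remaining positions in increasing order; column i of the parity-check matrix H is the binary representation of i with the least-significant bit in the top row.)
Syndrome s = H · r^T (mod 2), r = 101011010011001:
  s[0] = (101010101010101)·(101011010011001) mod 2 = 1+0+1+0+1+0+0+0+0+0+1+0+0+0+1 mod 2 = 1
  s[1] = (011001100110011)·(101011010011001) mod 2 = 0+0+1+0+0+1+0+0+0+0+1+0+0+0+1 mod 2 = 0
  s[2] = (000111100001111)·(101011010011001) mod 2 = 0+0+0+0+1+1+0+0+0+0+0+1+0+0+1 mod 2 = 0
  s[3] = (000000011111111)·(101011010011001) mod 2 = 0+0+0+0+0+0+0+1+0+0+1+1+0+0+1 mod 2 = 0
Syndrome = 1000
Column i of H is the binary representation of i, so the syndrome is the binary index of the flipped bit.
Read s = 1000 with s[0] as LSB: 1·2^0 + 0·2^1 + 0·2^2 + 0·2^3 = 1.
Error is at bit position 1.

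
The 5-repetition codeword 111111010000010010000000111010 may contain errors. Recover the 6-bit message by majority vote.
Split into 5-bit blocks and majority-vote each:
  block 1 = 11111: 5 ones, 0 zeros → 1
  block 2 = 10100: 2 ones, 3 zeros → 0
  block 3 = 00010: 1 ones, 4 zeros → 0
  block 4 = 01000: 1 ones, 4 zeros → 0
  block 5 = 00001: 1 ones, 4 zeros → 0
  block 6 = 11010: 3 ones, 2 zeros → 1
Decoded = 100001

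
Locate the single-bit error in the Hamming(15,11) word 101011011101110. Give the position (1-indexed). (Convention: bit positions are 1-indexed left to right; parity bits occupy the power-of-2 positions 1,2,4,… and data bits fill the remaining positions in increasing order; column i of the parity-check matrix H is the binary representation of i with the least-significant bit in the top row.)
Syndrome s = H · r^T (mod 2), r = 101011011101110:
  s[0] = (101010101010101)·(101011011101110) mod 2 = 1+0+1+0+1+0+0+0+1+0+0+0+1+0+0 mod 2 = 1
  s[1] = (011001100110011)·(101011011101110) mod 2 = 0+0+1+0+0+1+0+0+0+1+0+0+0+1+0 mod 2 = 0
  s[2] = (000111100001111)·(101011011101110) mod 2 = 0+0+0+0+1+1+0+0+0+0+0+1+1+1+0 mod 2 = 1
  s[3] = (000000011111111)·(101011011101110) mod 2 = 0+0+0+0+0+0+0+1+1+1+0+1+1+1+0 mod 2 = 0
Syndrome = 1010
Column i of H is the binary representation of i, so the syndrome is the binary index of the flipped bit.
Read s = 1010 with s[0] as LSB: 1·2^0 + 0·2^1 + 1·2^2 + 0·2^3 = 5.
Error is at bit position 5.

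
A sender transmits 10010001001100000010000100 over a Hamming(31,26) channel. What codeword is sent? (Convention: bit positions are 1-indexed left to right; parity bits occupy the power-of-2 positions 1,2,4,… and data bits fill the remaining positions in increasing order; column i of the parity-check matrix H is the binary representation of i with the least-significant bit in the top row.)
Codeword c = d · G (mod 2), d = 10010001001100000010000100:
  c[0] = d·G[:,0] = (10010001001100000010000100)·(11011010101101010101010101) mod 2 = 1+0+0+1+0+0+0+0+0+0+1+1+0+0+0+0+0+0+0+0+0+0+0+1+0+0 mod 2 = 1
  c[1] = d·G[:,1] = (10010001001100000010000100)·(10110110011011001100110011) mod 2 = 1+0+0+1+0+0+0+0+0+0+1+0+0+0+0+0+0+0+0+0+0+0+0+0+0+0 mod 2 = 1
  c[2] = d·G[:,2] = (10010001001100000010000100)·(10000000000000000000000000) mod 2 = 1+0+0+0+0+0+0+0+0+0+0+0+0+0+0+0+0+0+0+0+0+0+0+0+0+0 mod 2 = 1
  c[3] = d·G[:,3] = (10010001001100000010000100)·(01110001111000111100001111) mod 2 = 0+0+0+1+0+0+0+1+0+0+1+0+0+0+0+0+0+0+0+0+0+0+0+1+0+0 mod 2 = 0
  c[4] = d·G[:,4] = (10010001001100000010000100)·(01000000000000000000000000) mod 2 = 0+0+0+0+0+0+0+0+0+0+0+0+0+0+0+0+0+0+0+0+0+0+0+0+0+0 mod 2 = 0
  c[5] = d·G[:,5] = (10010001001100000010000100)·(00100000000000000000000000) mod 2 = 0+0+0+0+0+0+0+0+0+0+0+0+0+0+0+0+0+0+0+0+0+0+0+0+0+0 mod 2 = 0
  c[6] = d·G[:,6] = (10010001001100000010000100)·(00010000000000000000000000) mod 2 = 0+0+0+1+0+0+0+0+0+0+0+0+0+0+0+0+0+0+0+0+0+0+0+0+0+0 mod 2 = 1
  c[7] = d·G[:,7] = (10010001001100000010000100)·(00001111111000000011111111) mod 2 = 0+0+0+0+0+0+0+1+0+0+1+0+0+0+0+0+0+0+1+0+0+0+0+1+0+0 mod 2 = 0
  c[8] = d·G[:,8] = (10010001001100000010000100)·(00001000000000000000000000) mod 2 = 0+0+0+0+0+0+0+0+0+0+0+0+0+0+0+0+0+0+0+0+0+0+0+0+0+0 mod 2 = 0
  c[9] = d·G[:,9] = (10010001001100000010000100)·(00000100000000000000000000) mod 2 = 0+0+0+0+0+0+0+0+0+0+0+0+0+0+0+0+0+0+0+0+0+0+0+0+0+0 mod 2 = 0
  c[10] = d·G[:,10] = (10010001001100000010000100)·(00000010000000000000000000) mod 2 = 0+0+0+0+0+0+0+0+0+0+0+0+0+0+0+0+0+0+0+0+0+0+0+0+0+0 mod 2 = 0
  c[11] = d·G[:,11] = (10010001001100000010000100)·(00000001000000000000000000) mod 2 = 0+0+0+0+0+0+0+1+0+0+0+0+0+0+0+0+0+0+0+0+0+0+0+0+0+0 mod 2 = 1
  c[12] = d·G[:,12] = (10010001001100000010000100)·(00000000100000000000000000) mod 2 = 0+0+0+0+0+0+0+0+0+0+0+0+0+0+0+0+0+0+0+0+0+0+0+0+0+0 mod 2 = 0
  c[13] = d·G[:,13] = (10010001001100000010000100)·(00000000010000000000000000) mod 2 = 0+0+0+0+0+0+0+0+0+0+0+0+0+0+0+0+0+0+0+0+0+0+0+0+0+0 mod 2 = 0
  c[14] = d·G[:,14] = (10010001001100000010000100)·(00000000001000000000000000) mod 2 = 0+0+0+0+0+0+0+0+0+0+1+0+0+0+0+0+0+0+0+0+0+0+0+0+0+0 mod 2 = 1
  c[15] = d·G[:,15] = (10010001001100000010000100)·(00000000000111111111111111) mod 2 = 0+0+0+0+0+0+0+0+0+0+0+1+0+0+0+0+0+0+1+0+0+0+0+1+0+0 mod 2 = 1
  c[16] = d·G[:,16] = (10010001001100000010000100)·(00000000000100000000000000) mod 2 = 0+0+0+0+0+0+0+0+0+0+0+1+0+0+0+0+0+0+0+0+0+0+0+0+0+0 mod 2 = 1
  c[17] = d·G[:,17] = (10010001001100000010000100)·(00000000000010000000000000) mod 2 = 0+0+0+0+0+0+0+0+0+0+0+0+0+0+0+0+0+0+0+0+0+0+0+0+0+0 mod 2 = 0
  c[18] = d·G[:,18] = (10010001001100000010000100)·(00000000000001000000000000) mod 2 = 0+0+0+0+0+0+0+0+0+0+0+0+0+0+0+0+0+0+0+0+0+0+0+0+0+0 mod 2 = 0
  c[19] = d·G[:,19] = (10010001001100000010000100)·(00000000000000100000000000) mod 2 = 0+0+0+0+0+0+0+0+0+0+0+0+0+0+0+0+0+0+0+0+0+0+0+0+0+0 mod 2 = 0
  c[20] = d·G[:,20] = (10010001001100000010000100)·(00000000000000010000000000) mod 2 = 0+0+0+0+0+0+0+0+0+0+0+0+0+0+0+0+0+0+0+0+0+0+0+0+0+0 mod 2 = 0
  c[21] = d·G[:,21] = (10010001001100000010000100)·(00000000000000001000000000) mod 2 = 0+0+0+0+0+0+0+0+0+0+0+0+0+0+0+0+0+0+0+0+0+0+0+0+0+0 mod 2 = 0
  c[22] = d·G[:,22] = (10010001001100000010000100)·(00000000000000000100000000) mod 2 = 0+0+0+0+0+0+0+0+0+0+0+0+0+0+0+0+0+0+0+0+0+0+0+0+0+0 mod 2 = 0
  c[23] = d·G[:,23] = (10010001001100000010000100)·(00000000000000000010000000) mod 2 = 0+0+0+0+0+0+0+0+0+0+0+0+0+0+0+0+0+0+1+0+0+0+0+0+0+0 mod 2 = 1
  c[24] = d·G[:,24] = (10010001001100000010000100)·(00000000000000000001000000) mod 2 = 0+0+0+0+0+0+0+0+0+0+0+0+0+0+0+0+0+0+0+0+0+0+0+0+0+0 mod 2 = 0
  c[25] = d·G[:,25] = (10010001001100000010000100)·(00000000000000000000100000) mod 2 = 0+0+0+0+0+0+0+0+0+0+0+0+0+0+0+0+0+0+0+0+0+0+0+0+0+0 mod 2 = 0
  c[26] = d·G[:,26] = (10010001001100000010000100)·(00000000000000000000010000) mod 2 = 0+0+0+0+0+0+0+0+0+0+0+0+0+0+0+0+0+0+0+0+0+0+0+0+0+0 mod 2 = 0
  c[27] = d·G[:,27] = (10010001001100000010000100)·(00000000000000000000001000) mod 2 = 0+0+0+0+0+0+0+0+0+0+0+0+0+0+0+0+0+0+0+0+0+0+0+0+0+0 mod 2 = 0
  c[28] = d·G[:,28] = (10010001001100000010000100)·(00000000000000000000000100) mod 2 = 0+0+0+0+0+0+0+0+0+0+0+0+0+0+0+0+0+0+0+0+0+0+0+1+0+0 mod 2 = 1
  c[29] = d·G[:,29] = (10010001001100000010000100)·(00000000000000000000000010) mod 2 = 0+0+0+0+0+0+0+0+0+0+0+0+0+0+0+0+0+0+0+0+0+0+0+0+0+0 mod 2 = 0
  c[30] = d·G[:,30] = (10010001001100000010000100)·(00000000000000000000000001) mod 2 = 0+0+0+0+0+0+0+0+0+0+0+0+0+0+0+0+0+0+0+0+0+0+0+0+0+0 mod 2 = 0
Codeword = 1110001000010011100000010000100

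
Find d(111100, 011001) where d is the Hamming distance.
XOR = 100101, count of 1s = 3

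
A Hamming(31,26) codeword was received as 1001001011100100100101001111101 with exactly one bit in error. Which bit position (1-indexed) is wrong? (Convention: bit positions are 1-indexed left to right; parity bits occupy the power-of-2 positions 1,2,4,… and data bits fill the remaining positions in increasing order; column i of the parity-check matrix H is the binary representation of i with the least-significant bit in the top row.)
Syndrome s = H · r^T (mod 2), r = 1001001011100100100101001111101:
  s[0] = (1010101010101010101010101010101)·(1001001011100100100101001111101) mod 2 = 1+0+0+0+0+0+1+0+1+0+1+0+0+0+0+0+1+0+0+0+0+0+0+0+1+0+1+0+1+0+1 mod 2 = 1
  s[1] = (0110011001100110011001100110011)·(1001001011100100100101001111101) mod 2 = 0+0+0+0+0+0+1+0+0+1+1+0+0+1+0+0+0+0+0+0+0+1+0+0+0+1+1+0+0+0+1 mod 2 = 0
  s[2] = (0001111000011110000111100001111)·(1001001011100100100101001111101) mod 2 = 0+0+0+1+0+0+1+0+0+0+0+0+0+1+0+0+0+0+0+1+0+1+0+0+0+0+0+1+1+0+1 mod 2 = 0
  s[3] = (0000000111111110000000011111111)·(1001001011100100100101001111101) mod 2 = 0+0+0+0+0+0+0+0+1+1+1+0+0+1+0+0+0+0+0+0+0+0+0+0+1+1+1+1+1+0+1 mod 2 = 0
  s[4] = (0000000000000001111111111111111)·(1001001011100100100101001111101) mod 2 = 0+0+0+0+0+0+0+0+0+0+0+0+0+0+0+0+1+0+0+1+0+1+0+0+1+1+1+1+1+0+1 mod 2 = 1
Syndrome = 10001
Column i of H is the binary representation of i, so the syndrome is the binary index of the flipped bit.
Read s = 10001 with s[0] as LSB: 1·2^0 + 0·2^1 + 0·2^2 + 0·2^3 + 1·2^4 = 17.
Error is at bit position 17.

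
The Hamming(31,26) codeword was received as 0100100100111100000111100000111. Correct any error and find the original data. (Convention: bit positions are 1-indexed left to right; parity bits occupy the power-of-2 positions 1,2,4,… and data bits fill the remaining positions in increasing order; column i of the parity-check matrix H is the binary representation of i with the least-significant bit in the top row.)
Syndrome s = H · r^T (mod 2), r = 0100100100111100000111100000111:
  s[0] = (1010101010101010101010101010101)·(0100100100111100000111100000111) mod 2 = 0+0+0+0+1+0+0+0+0+0+1+0+1+0+0+0+0+0+0+0+1+0+1+0+0+0+0+0+1+0+1 mod 2 = 1
  s[1] = (0110011001100110011001100110011)·(0100100100111100000111100000111) mod 2 = 0+1+0+0+0+0+0+0+0+0+1+0+0+1+0+0+0+0+0+0+0+1+1+0+0+0+0+0+0+1+1 mod 2 = 1
  s[2] = (0001111000011110000111100001111)·(0100100100111100000111100000111) mod 2 = 0+0+0+0+1+0+0+0+0+0+0+1+1+1+0+0+0+0+0+1+1+1+1+0+0+0+0+0+1+1+1 mod 2 = 1
  s[3] = (0000000111111110000000011111111)·(0100100100111100000111100000111) mod 2 = 0+0+0+0+0+0+0+1+0+0+1+1+1+1+0+0+0+0+0+0+0+0+0+0+0+0+0+0+1+1+1 mod 2 = 0
  s[4] = (0000000000000001111111111111111)·(0100100100111100000111100000111) mod 2 = 0+0+0+0+0+0+0+0+0+0+0+0+0+0+0+0+0+0+0+1+1+1+1+0+0+0+0+0+1+1+1 mod 2 = 1
Syndrome = 11101
Column 23 of H equals this syndrome → error at bit 23 (1-indexed).
Flip bit 23: 0100100100111100000111100000111 → 0100100100111100000111000000111
Extract data bits at positions {3,5,6,7,9,10,11,12,13,14,15,17,18,19,20,21,22,23,24,25,26,27,28,29,30,31}: 01000011110000111000000111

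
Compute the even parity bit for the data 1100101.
Sum of data bits: 1+1+0+0+1+0+1 = 4.
4 mod 2 = 0, so parity bit = 0.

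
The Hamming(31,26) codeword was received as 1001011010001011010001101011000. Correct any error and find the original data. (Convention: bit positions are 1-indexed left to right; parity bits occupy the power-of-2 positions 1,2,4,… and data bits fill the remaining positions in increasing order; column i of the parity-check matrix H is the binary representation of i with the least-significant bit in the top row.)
Syndrome s = H · r^T (mod 2), r = 1001011010001011010001101011000:
  s[0] = (1010101010101010101010101010101)·(1001011010001011010001101011000) mod 2 = 1+0+0+0+0+0+1+0+1+0+0+0+1+0+1+0+0+0+0+0+0+0+1+0+1+0+1+0+0+0+0 mod 2 = 0
  s[1] = (0110011001100110011001100110011)·(1001011010001011010001101011000) mod 2 = 0+0+0+0+0+1+1+0+0+0+0+0+0+0+1+0+0+1+0+0+0+1+1+0+0+0+1+0+0+0+0 mod 2 = 1
  s[2] = (0001111000011110000111100001111)·(1001011010001011010001101011000) mod 2 = 0+0+0+1+0+1+1+0+0+0+0+0+1+0+1+0+0+0+0+0+0+1+1+0+0+0+0+1+0+0+0 mod 2 = 0
  s[3] = (0000000111111110000000011111111)·(1001011010001011010001101011000) mod 2 = 0+0+0+0+0+0+0+0+1+0+0+0+1+0+1+0+0+0+0+0+0+0+0+0+1+0+1+1+0+0+0 mod 2 = 0
  s[4] = (0000000000000001111111111111111)·(1001011010001011010001101011000) mod 2 = 0+0+0+0+0+0+0+0+0+0+0+0+0+0+0+1+0+1+0+0+0+1+1+0+1+0+1+1+0+0+0 mod 2 = 1
Syndrome = 01001
Column 18 of H equals this syndrome → error at bit 18 (1-indexed).
Flip bit 18: 1001011010001011010001101011000 → 1001011010001011000001101011000
Extract data bits at positions {3,5,6,7,9,10,11,12,13,14,15,17,18,19,20,21,22,23,24,25,26,27,28,29,30,31}: 00111000101000001101011000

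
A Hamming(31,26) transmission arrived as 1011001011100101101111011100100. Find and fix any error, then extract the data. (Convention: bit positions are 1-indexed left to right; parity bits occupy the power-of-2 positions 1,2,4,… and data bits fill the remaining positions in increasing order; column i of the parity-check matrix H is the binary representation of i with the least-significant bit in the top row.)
Syndrome s = H · r^T (mod 2), r = 1011001011100101101111011100100:
  s[0] = (1010101010101010101010101010101)·(1011001011100101101111011100100) mod 2 = 1+0+1+0+0+0+1+0+1+0+1+0+0+0+0+0+1+0+1+0+1+0+0+0+1+0+0+0+1+0+0 mod 2 = 0
  s[1] = (0110011001100110011001100110011)·(1011001011100101101111011100100) mod 2 = 0+0+1+0+0+0+1+0+0+1+1+0+0+1+0+0+0+0+1+0+0+1+0+0+0+1+0+0+0+0+0 mod 2 = 0
  s[2] = (0001111000011110000111100001111)·(1011001011100101101111011100100) mod 2 = 0+0+0+1+0+0+1+0+0+0+0+0+0+1+0+0+0+0+0+1+1+1+0+0+0+0+0+0+1+0+0 mod 2 = 1
  s[3] = (0000000111111110000000011111111)·(1011001011100101101111011100100) mod 2 = 0+0+0+0+0+0+0+0+1+1+1+0+0+1+0+0+0+0+0+0+0+0+0+1+1+1+0+0+1+0+0 mod 2 = 0
  s[4] = (0000000000000001111111111111111)·(1011001011100101101111011100100) mod 2 = 0+0+0+0+0+0+0+0+0+0+0+0+0+0+0+1+1+0+1+1+1+1+0+1+1+1+0+0+1+0+0 mod 2 = 0
Syndrome = 00100
Column 4 of H equals this syndrome → error at bit 4 (1-indexed).
Flip bit 4: 1011001011100101101111011100100 → 1010001011100101101111011100100
Extract data bits at positions {3,5,6,7,9,10,11,12,13,14,15,17,18,19,20,21,22,23,24,25,26,27,28,29,30,31}: 10011110010101111011100100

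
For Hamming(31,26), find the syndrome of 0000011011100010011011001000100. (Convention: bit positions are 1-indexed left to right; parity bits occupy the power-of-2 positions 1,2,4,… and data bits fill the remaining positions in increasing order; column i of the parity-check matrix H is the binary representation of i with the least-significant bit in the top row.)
Syndrome s = H · r^T (mod 2), r = 0000011011100010011011001000100:
  s[0] = (1010101010101010101010101010101)·(0000011011100010011011001000100) mod 2 = 0+0+0+0+0+0+1+0+1+0+1+0+0+0+1+0+0+0+1+0+1+0+0+0+1+0+0+0+1+0+0 mod 2 = 0
  s[1] = (0110011001100110011001100110011)·(0000011011100010011011001000100) mod 2 = 0+0+0+0+0+1+1+0+0+1+1+0+0+0+1+0+0+1+1+0+0+1+0+0+0+0+0+0+0+0+0 mod 2 = 0
  s[2] = (0001111000011110000111100001111)·(0000011011100010011011001000100) mod 2 = 0+0+0+0+0+1+1+0+0+0+0+0+0+0+1+0+0+0+0+0+1+1+0+0+0+0+0+0+1+0+0 mod 2 = 0
  s[3] = (0000000111111110000000011111111)·(0000011011100010011011001000100) mod 2 = 0+0+0+0+0+0+0+0+1+1+1+0+0+0+1+0+0+0+0+0+0+0+0+0+1+0+0+0+1+0+0 mod 2 = 0
  s[4] = (0000000000000001111111111111111)·(0000011011100010011011001000100) mod 2 = 0+0+0+0+0+0+0+0+0+0+0+0+0+0+0+0+0+1+1+0+1+1+0+0+1+0+0+0+1+0+0 mod 2 = 0
Syndrome = 00000
s = 0: no error detected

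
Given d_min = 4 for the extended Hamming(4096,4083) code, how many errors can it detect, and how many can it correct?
Detection only: up to d_min − 1 = 3 errors.
Correction: up to ⌊(d_min − 1)/2⌋ = ⌊3/2⌋ = 1 errors.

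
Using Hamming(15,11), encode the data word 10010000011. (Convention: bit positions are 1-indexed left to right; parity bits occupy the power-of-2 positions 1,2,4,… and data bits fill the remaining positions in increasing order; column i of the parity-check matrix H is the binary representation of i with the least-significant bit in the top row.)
Codeword c = d · G (mod 2), d = 10010000011:
  c[0] = d·G[:,0] = (10010000011)·(11011010101) mod 2 = 1+0+0+1+0+0+0+0+0+0+1 mod 2 = 1
  c[1] = d·G[:,1] = (10010000011)·(10110110011) mod 2 = 1+0+0+1+0+0+0+0+0+1+1 mod 2 = 0
  c[2] = d·G[:,2] = (10010000011)·(10000000000) mod 2 = 1+0+0+0+0+0+0+0+0+0+0 mod 2 = 1
  c[3] = d·G[:,3] = (10010000011)·(01110001111) mod 2 = 0+0+0+1+0+0+0+0+0+1+1 mod 2 = 1
  c[4] = d·G[:,4] = (10010000011)·(01000000000) mod 2 = 0+0+0+0+0+0+0+0+0+0+0 mod 2 = 0
  c[5] = d·G[:,5] = (10010000011)·(00100000000) mod 2 = 0+0+0+0+0+0+0+0+0+0+0 mod 2 = 0
  c[6] = d·G[:,6] = (10010000011)·(00010000000) mod 2 = 0+0+0+1+0+0+0+0+0+0+0 mod 2 = 1
  c[7] = d·G[:,7] = (10010000011)·(00001111111) mod 2 = 0+0+0+0+0+0+0+0+0+1+1 mod 2 = 0
  c[8] = d·G[:,8] = (10010000011)·(00001000000) mod 2 = 0+0+0+0+0+0+0+0+0+0+0 mod 2 = 0
  c[9] = d·G[:,9] = (10010000011)·(00000100000) mod 2 = 0+0+0+0+0+0+0+0+0+0+0 mod 2 = 0
  c[10] = d·G[:,10] = (10010000011)·(00000010000) mod 2 = 0+0+0+0+0+0+0+0+0+0+0 mod 2 = 0
  c[11] = d·G[:,11] = (10010000011)·(00000001000) mod 2 = 0+0+0+0+0+0+0+0+0+0+0 mod 2 = 0
  c[12] = d·G[:,12] = (10010000011)·(00000000100) mod 2 = 0+0+0+0+0+0+0+0+0+0+0 mod 2 = 0
  c[13] = d·G[:,13] = (10010000011)·(00000000010) mod 2 = 0+0+0+0+0+0+0+0+0+1+0 mod 2 = 1
  c[14] = d·G[:,14] = (10010000011)·(00000000001) mod 2 = 0+0+0+0+0+0+0+0+0+0+1 mod 2 = 1
Codeword = 101100100000011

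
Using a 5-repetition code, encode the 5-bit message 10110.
Repeat each bit 5× and concatenate:
1→11111  0→00000  1→11111  1→11111  0→00000
Codeword = 1111100000111111111100000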